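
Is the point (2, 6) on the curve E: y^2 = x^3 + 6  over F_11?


Check whether y^2 = x^3 + 0 x + 6 (mod 11) for (x, y) = (2, 6).
LHS: y^2 = 6^2 mod 11 = 3
RHS: x^3 + 0 x + 6 = 2^3 + 0*2 + 6 mod 11 = 3
LHS = RHS

Yes, on the curve


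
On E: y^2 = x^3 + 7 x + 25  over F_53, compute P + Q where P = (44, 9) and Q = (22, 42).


P != Q, so use the chord formula.
s = (y2 - y1) / (x2 - x1) = (33) / (31) mod 53 = 25
x3 = s^2 - x1 - x2 mod 53 = 25^2 - 44 - 22 = 29
y3 = s (x1 - x3) - y1 mod 53 = 25 * (44 - 29) - 9 = 48

P + Q = (29, 48)


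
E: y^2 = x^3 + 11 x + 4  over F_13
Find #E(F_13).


For each x in F_13, count y with y^2 = x^3 + 11 x + 4 mod 13:
  x = 0: RHS = 4, y in [2, 11]  -> 2 point(s)
  x = 1: RHS = 3, y in [4, 9]  -> 2 point(s)
  x = 3: RHS = 12, y in [5, 8]  -> 2 point(s)
  x = 6: RHS = 0, y in [0]  -> 1 point(s)
  x = 9: RHS = 0, y in [0]  -> 1 point(s)
  x = 10: RHS = 9, y in [3, 10]  -> 2 point(s)
  x = 11: RHS = 0, y in [0]  -> 1 point(s)
Affine points: 11. Add the point at infinity: total = 12.

#E(F_13) = 12


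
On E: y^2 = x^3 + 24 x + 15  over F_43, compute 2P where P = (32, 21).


Doubling: s = (3 x1^2 + a) / (2 y1)
s = (3*32^2 + 24) / (2*21) mod 43 = 0
x3 = s^2 - 2 x1 mod 43 = 0^2 - 2*32 = 22
y3 = s (x1 - x3) - y1 mod 43 = 0 * (32 - 22) - 21 = 22

2P = (22, 22)


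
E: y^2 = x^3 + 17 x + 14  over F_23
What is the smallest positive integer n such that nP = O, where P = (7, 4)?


Compute successive multiples of P until we hit O:
  1P = (7, 4)
  2P = (21, 8)
  3P = (4, 10)
  4P = (16, 14)
  5P = (16, 9)
  6P = (4, 13)
  7P = (21, 15)
  8P = (7, 19)
  ... (continuing to 9P)
  9P = O

ord(P) = 9


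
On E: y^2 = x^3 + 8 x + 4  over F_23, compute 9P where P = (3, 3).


k = 9 = 1001_2 (binary, LSB first: 1001)
Double-and-add from P = (3, 3):
  bit 0 = 1: acc = O + (3, 3) = (3, 3)
  bit 1 = 0: acc unchanged = (3, 3)
  bit 2 = 0: acc unchanged = (3, 3)
  bit 3 = 1: acc = (3, 3) + (4, 13) = (1, 17)

9P = (1, 17)


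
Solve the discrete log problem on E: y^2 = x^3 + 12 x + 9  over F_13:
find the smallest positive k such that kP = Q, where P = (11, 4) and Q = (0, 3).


Enumerate multiples of P until we hit Q = (0, 3):
  1P = (11, 4)
  2P = (0, 3)
Match found at i = 2.

k = 2


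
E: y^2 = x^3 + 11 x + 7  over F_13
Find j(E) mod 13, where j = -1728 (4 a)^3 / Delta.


Delta = -16(4 a^3 + 27 b^2) mod 13 = 1
-1728 * (4 a)^3 = -1728 * (4*11)^3 mod 13 = 8
j = 8 * 1^(-1) mod 13 = 8

j = 8 (mod 13)


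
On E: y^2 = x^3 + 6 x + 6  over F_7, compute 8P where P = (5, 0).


k = 8 = 1000_2 (binary, LSB first: 0001)
Double-and-add from P = (5, 0):
  bit 0 = 0: acc unchanged = O
  bit 1 = 0: acc unchanged = O
  bit 2 = 0: acc unchanged = O
  bit 3 = 1: acc = O + O = O

8P = O


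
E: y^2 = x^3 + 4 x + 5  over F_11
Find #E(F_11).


For each x in F_11, count y with y^2 = x^3 + 4 x + 5 mod 11:
  x = 0: RHS = 5, y in [4, 7]  -> 2 point(s)
  x = 3: RHS = 0, y in [0]  -> 1 point(s)
  x = 6: RHS = 3, y in [5, 6]  -> 2 point(s)
  x = 9: RHS = 0, y in [0]  -> 1 point(s)
  x = 10: RHS = 0, y in [0]  -> 1 point(s)
Affine points: 7. Add the point at infinity: total = 8.

#E(F_11) = 8


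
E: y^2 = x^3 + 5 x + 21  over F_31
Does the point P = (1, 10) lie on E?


Check whether y^2 = x^3 + 5 x + 21 (mod 31) for (x, y) = (1, 10).
LHS: y^2 = 10^2 mod 31 = 7
RHS: x^3 + 5 x + 21 = 1^3 + 5*1 + 21 mod 31 = 27
LHS != RHS

No, not on the curve


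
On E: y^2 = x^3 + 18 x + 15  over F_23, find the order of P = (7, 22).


Compute successive multiples of P until we hit O:
  1P = (7, 22)
  2P = (13, 13)
  3P = (11, 7)
  4P = (9, 20)
  5P = (8, 2)
  6P = (17, 17)
  7P = (5, 0)
  8P = (17, 6)
  ... (continuing to 14P)
  14P = O

ord(P) = 14


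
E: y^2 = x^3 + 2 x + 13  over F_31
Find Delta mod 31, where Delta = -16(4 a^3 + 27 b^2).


4 a^3 + 27 b^2 = 4*2^3 + 27*13^2 = 32 + 4563 = 4595
Delta = -16 * (4595) = -73520
Delta mod 31 = 12

Delta = 12 (mod 31)


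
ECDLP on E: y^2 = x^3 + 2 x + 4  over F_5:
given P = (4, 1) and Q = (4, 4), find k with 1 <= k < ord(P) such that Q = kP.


Enumerate multiples of P until we hit Q = (4, 4):
  1P = (4, 1)
  2P = (2, 4)
  3P = (0, 3)
  4P = (0, 2)
  5P = (2, 1)
  6P = (4, 4)
Match found at i = 6.

k = 6


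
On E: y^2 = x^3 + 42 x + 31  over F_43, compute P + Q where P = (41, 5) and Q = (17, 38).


P != Q, so use the chord formula.
s = (y2 - y1) / (x2 - x1) = (33) / (19) mod 43 = 4
x3 = s^2 - x1 - x2 mod 43 = 4^2 - 41 - 17 = 1
y3 = s (x1 - x3) - y1 mod 43 = 4 * (41 - 1) - 5 = 26

P + Q = (1, 26)


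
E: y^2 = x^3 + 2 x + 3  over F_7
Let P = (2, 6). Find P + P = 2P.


Doubling: s = (3 x1^2 + a) / (2 y1)
s = (3*2^2 + 2) / (2*6) mod 7 = 0
x3 = s^2 - 2 x1 mod 7 = 0^2 - 2*2 = 3
y3 = s (x1 - x3) - y1 mod 7 = 0 * (2 - 3) - 6 = 1

2P = (3, 1)


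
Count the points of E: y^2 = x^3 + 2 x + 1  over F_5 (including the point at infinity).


For each x in F_5, count y with y^2 = x^3 + 2 x + 1 mod 5:
  x = 0: RHS = 1, y in [1, 4]  -> 2 point(s)
  x = 1: RHS = 4, y in [2, 3]  -> 2 point(s)
  x = 3: RHS = 4, y in [2, 3]  -> 2 point(s)
Affine points: 6. Add the point at infinity: total = 7.

#E(F_5) = 7


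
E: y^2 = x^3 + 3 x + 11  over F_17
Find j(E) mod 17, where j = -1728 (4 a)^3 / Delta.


Delta = -16(4 a^3 + 27 b^2) mod 17 = 9
-1728 * (4 a)^3 = -1728 * (4*3)^3 mod 17 = 15
j = 15 * 9^(-1) mod 17 = 13

j = 13 (mod 17)


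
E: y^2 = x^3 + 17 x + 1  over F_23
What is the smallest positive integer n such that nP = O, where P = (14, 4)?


Compute successive multiples of P until we hit O:
  1P = (14, 4)
  2P = (22, 12)
  3P = (11, 22)
  4P = (11, 1)
  5P = (22, 11)
  6P = (14, 19)
  7P = O

ord(P) = 7


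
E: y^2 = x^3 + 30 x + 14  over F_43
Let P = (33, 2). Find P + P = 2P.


Doubling: s = (3 x1^2 + a) / (2 y1)
s = (3*33^2 + 30) / (2*2) mod 43 = 18
x3 = s^2 - 2 x1 mod 43 = 18^2 - 2*33 = 0
y3 = s (x1 - x3) - y1 mod 43 = 18 * (33 - 0) - 2 = 33

2P = (0, 33)


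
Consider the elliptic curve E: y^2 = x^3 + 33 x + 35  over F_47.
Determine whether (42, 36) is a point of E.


Check whether y^2 = x^3 + 33 x + 35 (mod 47) for (x, y) = (42, 36).
LHS: y^2 = 36^2 mod 47 = 27
RHS: x^3 + 33 x + 35 = 42^3 + 33*42 + 35 mod 47 = 27
LHS = RHS

Yes, on the curve


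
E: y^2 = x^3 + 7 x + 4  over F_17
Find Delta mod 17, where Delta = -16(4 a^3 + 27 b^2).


4 a^3 + 27 b^2 = 4*7^3 + 27*4^2 = 1372 + 432 = 1804
Delta = -16 * (1804) = -28864
Delta mod 17 = 2

Delta = 2 (mod 17)


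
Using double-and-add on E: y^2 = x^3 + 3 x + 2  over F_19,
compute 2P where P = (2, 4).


k = 2 = 10_2 (binary, LSB first: 01)
Double-and-add from P = (2, 4):
  bit 0 = 0: acc unchanged = O
  bit 1 = 1: acc = O + (1, 5) = (1, 5)

2P = (1, 5)


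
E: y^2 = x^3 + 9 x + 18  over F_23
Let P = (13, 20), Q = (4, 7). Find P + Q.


P != Q, so use the chord formula.
s = (y2 - y1) / (x2 - x1) = (10) / (14) mod 23 = 4
x3 = s^2 - x1 - x2 mod 23 = 4^2 - 13 - 4 = 22
y3 = s (x1 - x3) - y1 mod 23 = 4 * (13 - 22) - 20 = 13

P + Q = (22, 13)


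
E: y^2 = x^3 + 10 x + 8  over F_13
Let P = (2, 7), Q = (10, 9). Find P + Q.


P != Q, so use the chord formula.
s = (y2 - y1) / (x2 - x1) = (2) / (8) mod 13 = 10
x3 = s^2 - x1 - x2 mod 13 = 10^2 - 2 - 10 = 10
y3 = s (x1 - x3) - y1 mod 13 = 10 * (2 - 10) - 7 = 4

P + Q = (10, 4)


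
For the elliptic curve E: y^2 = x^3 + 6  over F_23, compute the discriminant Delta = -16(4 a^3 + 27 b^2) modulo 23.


4 a^3 + 27 b^2 = 4*0^3 + 27*6^2 = 0 + 972 = 972
Delta = -16 * (972) = -15552
Delta mod 23 = 19

Delta = 19 (mod 23)


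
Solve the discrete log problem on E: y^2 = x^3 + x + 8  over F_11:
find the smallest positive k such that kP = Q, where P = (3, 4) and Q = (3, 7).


Enumerate multiples of P until we hit Q = (3, 7):
  1P = (3, 4)
  2P = (9, 8)
  3P = (8, 0)
  4P = (9, 3)
  5P = (3, 7)
Match found at i = 5.

k = 5


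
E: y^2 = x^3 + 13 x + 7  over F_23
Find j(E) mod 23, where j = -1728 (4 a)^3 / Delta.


Delta = -16(4 a^3 + 27 b^2) mod 23 = 6
-1728 * (4 a)^3 = -1728 * (4*13)^3 mod 23 = 19
j = 19 * 6^(-1) mod 23 = 7

j = 7 (mod 23)


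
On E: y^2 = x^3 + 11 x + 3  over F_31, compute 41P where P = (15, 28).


k = 41 = 101001_2 (binary, LSB first: 100101)
Double-and-add from P = (15, 28):
  bit 0 = 1: acc = O + (15, 28) = (15, 28)
  bit 1 = 0: acc unchanged = (15, 28)
  bit 2 = 0: acc unchanged = (15, 28)
  bit 3 = 1: acc = (15, 28) + (3, 30) = (7, 12)
  bit 4 = 0: acc unchanged = (7, 12)
  bit 5 = 1: acc = (7, 12) + (13, 24) = (15, 3)

41P = (15, 3)


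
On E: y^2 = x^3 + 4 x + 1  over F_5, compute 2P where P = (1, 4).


Doubling: s = (3 x1^2 + a) / (2 y1)
s = (3*1^2 + 4) / (2*4) mod 5 = 4
x3 = s^2 - 2 x1 mod 5 = 4^2 - 2*1 = 4
y3 = s (x1 - x3) - y1 mod 5 = 4 * (1 - 4) - 4 = 4

2P = (4, 4)


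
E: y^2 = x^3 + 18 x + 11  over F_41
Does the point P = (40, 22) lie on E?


Check whether y^2 = x^3 + 18 x + 11 (mod 41) for (x, y) = (40, 22).
LHS: y^2 = 22^2 mod 41 = 33
RHS: x^3 + 18 x + 11 = 40^3 + 18*40 + 11 mod 41 = 33
LHS = RHS

Yes, on the curve


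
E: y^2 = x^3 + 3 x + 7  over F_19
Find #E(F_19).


For each x in F_19, count y with y^2 = x^3 + 3 x + 7 mod 19:
  x = 0: RHS = 7, y in [8, 11]  -> 2 point(s)
  x = 1: RHS = 11, y in [7, 12]  -> 2 point(s)
  x = 3: RHS = 5, y in [9, 10]  -> 2 point(s)
  x = 4: RHS = 7, y in [8, 11]  -> 2 point(s)
  x = 8: RHS = 11, y in [7, 12]  -> 2 point(s)
  x = 10: RHS = 11, y in [7, 12]  -> 2 point(s)
  x = 12: RHS = 4, y in [2, 17]  -> 2 point(s)
  x = 13: RHS = 1, y in [1, 18]  -> 2 point(s)
  x = 14: RHS = 0, y in [0]  -> 1 point(s)
  x = 15: RHS = 7, y in [8, 11]  -> 2 point(s)
  x = 16: RHS = 9, y in [3, 16]  -> 2 point(s)
Affine points: 21. Add the point at infinity: total = 22.

#E(F_19) = 22


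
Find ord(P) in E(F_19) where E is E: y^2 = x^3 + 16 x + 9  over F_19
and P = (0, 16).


Compute successive multiples of P until we hit O:
  1P = (0, 16)
  2P = (5, 10)
  3P = (1, 8)
  4P = (6, 13)
  5P = (18, 12)
  6P = (17, 11)
  7P = (13, 18)
  8P = (4, 17)
  ... (continuing to 19P)
  19P = O

ord(P) = 19


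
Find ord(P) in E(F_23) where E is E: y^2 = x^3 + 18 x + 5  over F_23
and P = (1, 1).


Compute successive multiples of P until we hit O:
  1P = (1, 1)
  2P = (22, 20)
  3P = (4, 16)
  4P = (20, 19)
  5P = (5, 17)
  6P = (10, 9)
  7P = (2, 16)
  8P = (15, 19)
  ... (continuing to 21P)
  21P = O

ord(P) = 21


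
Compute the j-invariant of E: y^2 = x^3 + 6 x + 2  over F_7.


Delta = -16(4 a^3 + 27 b^2) mod 7 = 2
-1728 * (4 a)^3 = -1728 * (4*6)^3 mod 7 = 6
j = 6 * 2^(-1) mod 7 = 3

j = 3 (mod 7)


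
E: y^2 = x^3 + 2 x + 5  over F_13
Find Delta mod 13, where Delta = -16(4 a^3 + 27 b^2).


4 a^3 + 27 b^2 = 4*2^3 + 27*5^2 = 32 + 675 = 707
Delta = -16 * (707) = -11312
Delta mod 13 = 11

Delta = 11 (mod 13)


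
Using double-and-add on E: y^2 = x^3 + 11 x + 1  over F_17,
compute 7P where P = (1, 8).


k = 7 = 111_2 (binary, LSB first: 111)
Double-and-add from P = (1, 8):
  bit 0 = 1: acc = O + (1, 8) = (1, 8)
  bit 1 = 1: acc = (1, 8) + (7, 8) = (9, 9)
  bit 2 = 1: acc = (9, 9) + (11, 12) = (12, 12)

7P = (12, 12)


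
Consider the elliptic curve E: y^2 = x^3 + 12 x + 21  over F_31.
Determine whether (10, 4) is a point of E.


Check whether y^2 = x^3 + 12 x + 21 (mod 31) for (x, y) = (10, 4).
LHS: y^2 = 4^2 mod 31 = 16
RHS: x^3 + 12 x + 21 = 10^3 + 12*10 + 21 mod 31 = 25
LHS != RHS

No, not on the curve


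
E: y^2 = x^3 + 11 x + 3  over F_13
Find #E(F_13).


For each x in F_13, count y with y^2 = x^3 + 11 x + 3 mod 13:
  x = 0: RHS = 3, y in [4, 9]  -> 2 point(s)
  x = 5: RHS = 1, y in [1, 12]  -> 2 point(s)
  x = 6: RHS = 12, y in [5, 8]  -> 2 point(s)
  x = 9: RHS = 12, y in [5, 8]  -> 2 point(s)
  x = 11: RHS = 12, y in [5, 8]  -> 2 point(s)
  x = 12: RHS = 4, y in [2, 11]  -> 2 point(s)
Affine points: 12. Add the point at infinity: total = 13.

#E(F_13) = 13


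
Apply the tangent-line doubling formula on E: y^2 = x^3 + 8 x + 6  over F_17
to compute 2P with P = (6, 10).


Doubling: s = (3 x1^2 + a) / (2 y1)
s = (3*6^2 + 8) / (2*10) mod 17 = 16
x3 = s^2 - 2 x1 mod 17 = 16^2 - 2*6 = 6
y3 = s (x1 - x3) - y1 mod 17 = 16 * (6 - 6) - 10 = 7

2P = (6, 7)


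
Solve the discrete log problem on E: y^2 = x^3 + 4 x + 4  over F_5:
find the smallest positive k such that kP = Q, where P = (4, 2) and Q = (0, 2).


Enumerate multiples of P until we hit Q = (0, 2):
  1P = (4, 2)
  2P = (1, 2)
  3P = (0, 3)
  4P = (2, 0)
  5P = (0, 2)
Match found at i = 5.

k = 5


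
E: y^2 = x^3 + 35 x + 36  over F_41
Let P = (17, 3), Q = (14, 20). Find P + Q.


P != Q, so use the chord formula.
s = (y2 - y1) / (x2 - x1) = (17) / (38) mod 41 = 8
x3 = s^2 - x1 - x2 mod 41 = 8^2 - 17 - 14 = 33
y3 = s (x1 - x3) - y1 mod 41 = 8 * (17 - 33) - 3 = 33

P + Q = (33, 33)


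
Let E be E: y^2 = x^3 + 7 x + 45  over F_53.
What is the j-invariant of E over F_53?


Delta = -16(4 a^3 + 27 b^2) mod 53 = 8
-1728 * (4 a)^3 = -1728 * (4*7)^3 mod 53 = 51
j = 51 * 8^(-1) mod 53 = 13

j = 13 (mod 53)


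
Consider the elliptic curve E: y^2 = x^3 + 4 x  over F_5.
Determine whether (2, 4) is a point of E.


Check whether y^2 = x^3 + 4 x + 0 (mod 5) for (x, y) = (2, 4).
LHS: y^2 = 4^2 mod 5 = 1
RHS: x^3 + 4 x + 0 = 2^3 + 4*2 + 0 mod 5 = 1
LHS = RHS

Yes, on the curve


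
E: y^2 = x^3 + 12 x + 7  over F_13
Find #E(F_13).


For each x in F_13, count y with y^2 = x^3 + 12 x + 7 mod 13:
  x = 2: RHS = 0, y in [0]  -> 1 point(s)
  x = 5: RHS = 10, y in [6, 7]  -> 2 point(s)
  x = 6: RHS = 9, y in [3, 10]  -> 2 point(s)
  x = 8: RHS = 4, y in [2, 11]  -> 2 point(s)
  x = 9: RHS = 12, y in [5, 8]  -> 2 point(s)
  x = 10: RHS = 9, y in [3, 10]  -> 2 point(s)
  x = 11: RHS = 1, y in [1, 12]  -> 2 point(s)
Affine points: 13. Add the point at infinity: total = 14.

#E(F_13) = 14


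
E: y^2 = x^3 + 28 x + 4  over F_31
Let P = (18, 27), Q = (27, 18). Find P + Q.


P != Q, so use the chord formula.
s = (y2 - y1) / (x2 - x1) = (22) / (9) mod 31 = 30
x3 = s^2 - x1 - x2 mod 31 = 30^2 - 18 - 27 = 18
y3 = s (x1 - x3) - y1 mod 31 = 30 * (18 - 18) - 27 = 4

P + Q = (18, 4)


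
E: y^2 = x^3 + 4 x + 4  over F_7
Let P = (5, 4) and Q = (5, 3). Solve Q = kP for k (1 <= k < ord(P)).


Enumerate multiples of P until we hit Q = (5, 3):
  1P = (5, 4)
  2P = (1, 4)
  3P = (1, 3)
  4P = (5, 3)
Match found at i = 4.

k = 4


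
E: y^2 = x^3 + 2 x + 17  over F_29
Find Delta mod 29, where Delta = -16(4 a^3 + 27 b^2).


4 a^3 + 27 b^2 = 4*2^3 + 27*17^2 = 32 + 7803 = 7835
Delta = -16 * (7835) = -125360
Delta mod 29 = 7

Delta = 7 (mod 29)


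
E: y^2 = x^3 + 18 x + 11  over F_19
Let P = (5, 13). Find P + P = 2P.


Doubling: s = (3 x1^2 + a) / (2 y1)
s = (3*5^2 + 18) / (2*13) mod 19 = 16
x3 = s^2 - 2 x1 mod 19 = 16^2 - 2*5 = 18
y3 = s (x1 - x3) - y1 mod 19 = 16 * (5 - 18) - 13 = 7

2P = (18, 7)


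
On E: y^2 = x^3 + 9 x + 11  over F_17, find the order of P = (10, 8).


Compute successive multiples of P until we hit O:
  1P = (10, 8)
  2P = (6, 14)
  3P = (16, 1)
  4P = (7, 14)
  5P = (4, 14)
  6P = (4, 3)
  7P = (7, 3)
  8P = (16, 16)
  ... (continuing to 11P)
  11P = O

ord(P) = 11


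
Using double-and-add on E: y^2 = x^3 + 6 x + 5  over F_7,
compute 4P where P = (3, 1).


k = 4 = 100_2 (binary, LSB first: 001)
Double-and-add from P = (3, 1):
  bit 0 = 0: acc unchanged = O
  bit 1 = 0: acc unchanged = O
  bit 2 = 1: acc = O + (4, 4) = (4, 4)

4P = (4, 4)


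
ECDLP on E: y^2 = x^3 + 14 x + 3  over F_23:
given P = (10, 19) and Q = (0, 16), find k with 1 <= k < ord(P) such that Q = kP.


Enumerate multiples of P until we hit Q = (0, 16):
  1P = (10, 19)
  2P = (4, 10)
  3P = (17, 5)
  4P = (0, 7)
  5P = (8, 11)
  6P = (21, 6)
  7P = (1, 8)
  8P = (1, 15)
  9P = (21, 17)
  10P = (8, 12)
  11P = (0, 16)
Match found at i = 11.

k = 11


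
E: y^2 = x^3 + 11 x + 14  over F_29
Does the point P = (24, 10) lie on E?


Check whether y^2 = x^3 + 11 x + 14 (mod 29) for (x, y) = (24, 10).
LHS: y^2 = 10^2 mod 29 = 13
RHS: x^3 + 11 x + 14 = 24^3 + 11*24 + 14 mod 29 = 8
LHS != RHS

No, not on the curve


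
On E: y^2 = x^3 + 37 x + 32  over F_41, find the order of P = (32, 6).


Compute successive multiples of P until we hit O:
  1P = (32, 6)
  2P = (34, 2)
  3P = (20, 11)
  4P = (39, 14)
  5P = (19, 3)
  6P = (0, 14)
  7P = (27, 3)
  8P = (25, 31)
  ... (continuing to 47P)
  47P = O

ord(P) = 47


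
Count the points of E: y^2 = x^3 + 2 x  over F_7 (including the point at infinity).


For each x in F_7, count y with y^2 = x^3 + 2 x + 0 mod 7:
  x = 0: RHS = 0, y in [0]  -> 1 point(s)
  x = 4: RHS = 2, y in [3, 4]  -> 2 point(s)
  x = 5: RHS = 2, y in [3, 4]  -> 2 point(s)
  x = 6: RHS = 4, y in [2, 5]  -> 2 point(s)
Affine points: 7. Add the point at infinity: total = 8.

#E(F_7) = 8


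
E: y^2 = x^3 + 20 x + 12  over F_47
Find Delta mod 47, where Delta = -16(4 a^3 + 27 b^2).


4 a^3 + 27 b^2 = 4*20^3 + 27*12^2 = 32000 + 3888 = 35888
Delta = -16 * (35888) = -574208
Delta mod 47 = 38

Delta = 38 (mod 47)


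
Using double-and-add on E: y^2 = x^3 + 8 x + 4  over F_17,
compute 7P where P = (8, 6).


k = 7 = 111_2 (binary, LSB first: 111)
Double-and-add from P = (8, 6):
  bit 0 = 1: acc = O + (8, 6) = (8, 6)
  bit 1 = 1: acc = (8, 6) + (3, 15) = (14, 15)
  bit 2 = 1: acc = (14, 15) + (10, 8) = (12, 14)

7P = (12, 14)


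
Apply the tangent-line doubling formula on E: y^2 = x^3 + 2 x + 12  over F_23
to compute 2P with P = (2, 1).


Doubling: s = (3 x1^2 + a) / (2 y1)
s = (3*2^2 + 2) / (2*1) mod 23 = 7
x3 = s^2 - 2 x1 mod 23 = 7^2 - 2*2 = 22
y3 = s (x1 - x3) - y1 mod 23 = 7 * (2 - 22) - 1 = 20

2P = (22, 20)


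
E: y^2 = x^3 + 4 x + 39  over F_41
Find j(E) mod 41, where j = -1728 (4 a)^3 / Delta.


Delta = -16(4 a^3 + 27 b^2) mod 41 = 39
-1728 * (4 a)^3 = -1728 * (4*4)^3 mod 41 = 24
j = 24 * 39^(-1) mod 41 = 29

j = 29 (mod 41)


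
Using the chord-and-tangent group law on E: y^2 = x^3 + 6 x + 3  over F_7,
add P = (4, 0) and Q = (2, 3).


P != Q, so use the chord formula.
s = (y2 - y1) / (x2 - x1) = (3) / (5) mod 7 = 2
x3 = s^2 - x1 - x2 mod 7 = 2^2 - 4 - 2 = 5
y3 = s (x1 - x3) - y1 mod 7 = 2 * (4 - 5) - 0 = 5

P + Q = (5, 5)


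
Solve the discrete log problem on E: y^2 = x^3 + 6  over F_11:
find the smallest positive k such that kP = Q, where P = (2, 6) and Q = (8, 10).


Enumerate multiples of P until we hit Q = (8, 10):
  1P = (2, 6)
  2P = (8, 10)
Match found at i = 2.

k = 2


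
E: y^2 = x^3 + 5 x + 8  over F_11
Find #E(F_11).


For each x in F_11, count y with y^2 = x^3 + 5 x + 8 mod 11:
  x = 1: RHS = 3, y in [5, 6]  -> 2 point(s)
  x = 2: RHS = 4, y in [2, 9]  -> 2 point(s)
  x = 4: RHS = 4, y in [2, 9]  -> 2 point(s)
  x = 5: RHS = 4, y in [2, 9]  -> 2 point(s)
  x = 6: RHS = 1, y in [1, 10]  -> 2 point(s)
  x = 7: RHS = 1, y in [1, 10]  -> 2 point(s)
  x = 9: RHS = 1, y in [1, 10]  -> 2 point(s)
Affine points: 14. Add the point at infinity: total = 15.

#E(F_11) = 15


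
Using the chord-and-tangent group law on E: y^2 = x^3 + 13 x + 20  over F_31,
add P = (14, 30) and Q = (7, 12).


P != Q, so use the chord formula.
s = (y2 - y1) / (x2 - x1) = (13) / (24) mod 31 = 7
x3 = s^2 - x1 - x2 mod 31 = 7^2 - 14 - 7 = 28
y3 = s (x1 - x3) - y1 mod 31 = 7 * (14 - 28) - 30 = 27

P + Q = (28, 27)


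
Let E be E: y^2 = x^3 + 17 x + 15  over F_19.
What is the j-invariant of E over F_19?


Delta = -16(4 a^3 + 27 b^2) mod 19 = 3
-1728 * (4 a)^3 = -1728 * (4*17)^3 mod 19 = 1
j = 1 * 3^(-1) mod 19 = 13

j = 13 (mod 19)


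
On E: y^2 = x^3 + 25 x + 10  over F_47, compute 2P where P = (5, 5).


Doubling: s = (3 x1^2 + a) / (2 y1)
s = (3*5^2 + 25) / (2*5) mod 47 = 10
x3 = s^2 - 2 x1 mod 47 = 10^2 - 2*5 = 43
y3 = s (x1 - x3) - y1 mod 47 = 10 * (5 - 43) - 5 = 38

2P = (43, 38)


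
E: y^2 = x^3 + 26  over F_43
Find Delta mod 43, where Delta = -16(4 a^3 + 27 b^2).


4 a^3 + 27 b^2 = 4*0^3 + 27*26^2 = 0 + 18252 = 18252
Delta = -16 * (18252) = -292032
Delta mod 43 = 24

Delta = 24 (mod 43)


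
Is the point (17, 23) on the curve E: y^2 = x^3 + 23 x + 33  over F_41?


Check whether y^2 = x^3 + 23 x + 33 (mod 41) for (x, y) = (17, 23).
LHS: y^2 = 23^2 mod 41 = 37
RHS: x^3 + 23 x + 33 = 17^3 + 23*17 + 33 mod 41 = 7
LHS != RHS

No, not on the curve


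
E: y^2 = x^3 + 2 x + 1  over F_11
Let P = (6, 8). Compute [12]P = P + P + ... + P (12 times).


k = 12 = 1100_2 (binary, LSB first: 0011)
Double-and-add from P = (6, 8):
  bit 0 = 0: acc unchanged = O
  bit 1 = 0: acc unchanged = O
  bit 2 = 1: acc = O + (3, 1) = (3, 1)
  bit 3 = 1: acc = (3, 1) + (9, 0) = (3, 10)

12P = (3, 10)


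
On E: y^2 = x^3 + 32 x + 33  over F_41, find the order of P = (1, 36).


Compute successive multiples of P until we hit O:
  1P = (1, 36)
  2P = (0, 22)
  3P = (31, 36)
  4P = (9, 5)
  5P = (30, 20)
  6P = (30, 21)
  7P = (9, 36)
  8P = (31, 5)
  ... (continuing to 11P)
  11P = O

ord(P) = 11


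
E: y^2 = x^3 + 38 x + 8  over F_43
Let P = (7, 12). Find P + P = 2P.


Doubling: s = (3 x1^2 + a) / (2 y1)
s = (3*7^2 + 38) / (2*12) mod 43 = 31
x3 = s^2 - 2 x1 mod 43 = 31^2 - 2*7 = 1
y3 = s (x1 - x3) - y1 mod 43 = 31 * (7 - 1) - 12 = 2

2P = (1, 2)


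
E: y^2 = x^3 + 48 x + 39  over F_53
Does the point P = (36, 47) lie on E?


Check whether y^2 = x^3 + 48 x + 39 (mod 53) for (x, y) = (36, 47).
LHS: y^2 = 47^2 mod 53 = 36
RHS: x^3 + 48 x + 39 = 36^3 + 48*36 + 39 mod 53 = 34
LHS != RHS

No, not on the curve


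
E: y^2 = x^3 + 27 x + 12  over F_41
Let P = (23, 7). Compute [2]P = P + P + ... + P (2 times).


k = 2 = 10_2 (binary, LSB first: 01)
Double-and-add from P = (23, 7):
  bit 0 = 0: acc unchanged = O
  bit 1 = 1: acc = O + (11, 0) = (11, 0)

2P = (11, 0)


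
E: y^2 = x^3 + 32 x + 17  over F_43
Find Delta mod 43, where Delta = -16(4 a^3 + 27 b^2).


4 a^3 + 27 b^2 = 4*32^3 + 27*17^2 = 131072 + 7803 = 138875
Delta = -16 * (138875) = -2222000
Delta mod 43 = 25

Delta = 25 (mod 43)


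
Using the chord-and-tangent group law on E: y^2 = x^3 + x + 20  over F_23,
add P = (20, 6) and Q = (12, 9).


P != Q, so use the chord formula.
s = (y2 - y1) / (x2 - x1) = (3) / (15) mod 23 = 14
x3 = s^2 - x1 - x2 mod 23 = 14^2 - 20 - 12 = 3
y3 = s (x1 - x3) - y1 mod 23 = 14 * (20 - 3) - 6 = 2

P + Q = (3, 2)


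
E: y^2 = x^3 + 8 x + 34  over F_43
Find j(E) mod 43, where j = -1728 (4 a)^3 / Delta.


Delta = -16(4 a^3 + 27 b^2) mod 43 = 8
-1728 * (4 a)^3 = -1728 * (4*8)^3 mod 43 = 27
j = 27 * 8^(-1) mod 43 = 41

j = 41 (mod 43)


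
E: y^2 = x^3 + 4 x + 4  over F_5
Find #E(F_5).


For each x in F_5, count y with y^2 = x^3 + 4 x + 4 mod 5:
  x = 0: RHS = 4, y in [2, 3]  -> 2 point(s)
  x = 1: RHS = 4, y in [2, 3]  -> 2 point(s)
  x = 2: RHS = 0, y in [0]  -> 1 point(s)
  x = 4: RHS = 4, y in [2, 3]  -> 2 point(s)
Affine points: 7. Add the point at infinity: total = 8.

#E(F_5) = 8


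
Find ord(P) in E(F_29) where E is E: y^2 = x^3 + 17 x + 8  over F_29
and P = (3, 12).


Compute successive multiples of P until we hit O:
  1P = (3, 12)
  2P = (3, 17)
  3P = O

ord(P) = 3


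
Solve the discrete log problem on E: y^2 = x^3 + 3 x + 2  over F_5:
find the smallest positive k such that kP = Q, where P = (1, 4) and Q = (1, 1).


Enumerate multiples of P until we hit Q = (1, 1):
  1P = (1, 4)
  2P = (2, 4)
  3P = (2, 1)
  4P = (1, 1)
Match found at i = 4.

k = 4


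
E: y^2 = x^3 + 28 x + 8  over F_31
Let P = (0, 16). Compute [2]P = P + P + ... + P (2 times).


k = 2 = 10_2 (binary, LSB first: 01)
Double-and-add from P = (0, 16):
  bit 0 = 0: acc unchanged = O
  bit 1 = 1: acc = O + (9, 11) = (9, 11)

2P = (9, 11)


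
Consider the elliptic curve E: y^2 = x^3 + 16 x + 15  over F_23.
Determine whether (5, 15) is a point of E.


Check whether y^2 = x^3 + 16 x + 15 (mod 23) for (x, y) = (5, 15).
LHS: y^2 = 15^2 mod 23 = 18
RHS: x^3 + 16 x + 15 = 5^3 + 16*5 + 15 mod 23 = 13
LHS != RHS

No, not on the curve


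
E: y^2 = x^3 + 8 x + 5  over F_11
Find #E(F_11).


For each x in F_11, count y with y^2 = x^3 + 8 x + 5 mod 11:
  x = 0: RHS = 5, y in [4, 7]  -> 2 point(s)
  x = 1: RHS = 3, y in [5, 6]  -> 2 point(s)
  x = 3: RHS = 1, y in [1, 10]  -> 2 point(s)
  x = 5: RHS = 5, y in [4, 7]  -> 2 point(s)
  x = 6: RHS = 5, y in [4, 7]  -> 2 point(s)
  x = 8: RHS = 9, y in [3, 8]  -> 2 point(s)
  x = 9: RHS = 3, y in [5, 6]  -> 2 point(s)
Affine points: 14. Add the point at infinity: total = 15.

#E(F_11) = 15


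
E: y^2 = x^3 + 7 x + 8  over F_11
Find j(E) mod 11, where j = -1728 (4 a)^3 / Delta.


Delta = -16(4 a^3 + 27 b^2) mod 11 = 10
-1728 * (4 a)^3 = -1728 * (4*7)^3 mod 11 = 4
j = 4 * 10^(-1) mod 11 = 7

j = 7 (mod 11)


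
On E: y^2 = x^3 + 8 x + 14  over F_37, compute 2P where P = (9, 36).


Doubling: s = (3 x1^2 + a) / (2 y1)
s = (3*9^2 + 8) / (2*36) mod 37 = 4
x3 = s^2 - 2 x1 mod 37 = 4^2 - 2*9 = 35
y3 = s (x1 - x3) - y1 mod 37 = 4 * (9 - 35) - 36 = 8

2P = (35, 8)


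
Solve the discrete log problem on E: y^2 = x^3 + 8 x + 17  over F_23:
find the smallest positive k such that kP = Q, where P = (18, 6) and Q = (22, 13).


Enumerate multiples of P until we hit Q = (22, 13):
  1P = (18, 6)
  2P = (12, 1)
  3P = (2, 15)
  4P = (7, 18)
  5P = (22, 13)
Match found at i = 5.

k = 5


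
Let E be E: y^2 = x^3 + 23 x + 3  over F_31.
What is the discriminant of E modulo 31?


4 a^3 + 27 b^2 = 4*23^3 + 27*3^2 = 48668 + 243 = 48911
Delta = -16 * (48911) = -782576
Delta mod 31 = 19

Delta = 19 (mod 31)


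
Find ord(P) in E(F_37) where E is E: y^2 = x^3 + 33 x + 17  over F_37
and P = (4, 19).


Compute successive multiples of P until we hit O:
  1P = (4, 19)
  2P = (4, 18)
  3P = O

ord(P) = 3


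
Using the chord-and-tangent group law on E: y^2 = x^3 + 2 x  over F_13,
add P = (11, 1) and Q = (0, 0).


P != Q, so use the chord formula.
s = (y2 - y1) / (x2 - x1) = (12) / (2) mod 13 = 6
x3 = s^2 - x1 - x2 mod 13 = 6^2 - 11 - 0 = 12
y3 = s (x1 - x3) - y1 mod 13 = 6 * (11 - 12) - 1 = 6

P + Q = (12, 6)


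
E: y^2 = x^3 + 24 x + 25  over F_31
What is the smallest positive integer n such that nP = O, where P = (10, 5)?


Compute successive multiples of P until we hit O:
  1P = (10, 5)
  2P = (8, 4)
  3P = (21, 5)
  4P = (0, 26)
  5P = (22, 14)
  6P = (17, 13)
  7P = (11, 16)
  8P = (7, 28)
  ... (continuing to 20P)
  20P = O

ord(P) = 20


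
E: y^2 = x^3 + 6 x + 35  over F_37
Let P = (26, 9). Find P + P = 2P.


Doubling: s = (3 x1^2 + a) / (2 y1)
s = (3*26^2 + 6) / (2*9) mod 37 = 2
x3 = s^2 - 2 x1 mod 37 = 2^2 - 2*26 = 26
y3 = s (x1 - x3) - y1 mod 37 = 2 * (26 - 26) - 9 = 28

2P = (26, 28)


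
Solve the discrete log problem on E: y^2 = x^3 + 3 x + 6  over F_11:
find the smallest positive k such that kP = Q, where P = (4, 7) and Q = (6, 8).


Enumerate multiples of P until we hit Q = (6, 8):
  1P = (4, 7)
  2P = (6, 3)
  3P = (5, 6)
  4P = (3, 3)
  5P = (9, 6)
  6P = (2, 8)
  7P = (8, 6)
  8P = (8, 5)
  9P = (2, 3)
  10P = (9, 5)
  11P = (3, 8)
  12P = (5, 5)
  13P = (6, 8)
Match found at i = 13.

k = 13


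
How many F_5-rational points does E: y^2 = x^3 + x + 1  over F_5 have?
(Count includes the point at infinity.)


For each x in F_5, count y with y^2 = x^3 + 1 x + 1 mod 5:
  x = 0: RHS = 1, y in [1, 4]  -> 2 point(s)
  x = 2: RHS = 1, y in [1, 4]  -> 2 point(s)
  x = 3: RHS = 1, y in [1, 4]  -> 2 point(s)
  x = 4: RHS = 4, y in [2, 3]  -> 2 point(s)
Affine points: 8. Add the point at infinity: total = 9.

#E(F_5) = 9


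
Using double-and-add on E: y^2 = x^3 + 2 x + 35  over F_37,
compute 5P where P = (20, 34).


k = 5 = 101_2 (binary, LSB first: 101)
Double-and-add from P = (20, 34):
  bit 0 = 1: acc = O + (20, 34) = (20, 34)
  bit 1 = 0: acc unchanged = (20, 34)
  bit 2 = 1: acc = (20, 34) + (32, 14) = (33, 0)

5P = (33, 0)


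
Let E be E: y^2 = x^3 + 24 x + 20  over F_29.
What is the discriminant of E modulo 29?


4 a^3 + 27 b^2 = 4*24^3 + 27*20^2 = 55296 + 10800 = 66096
Delta = -16 * (66096) = -1057536
Delta mod 29 = 7

Delta = 7 (mod 29)


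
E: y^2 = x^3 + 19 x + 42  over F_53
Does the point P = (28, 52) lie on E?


Check whether y^2 = x^3 + 19 x + 42 (mod 53) for (x, y) = (28, 52).
LHS: y^2 = 52^2 mod 53 = 1
RHS: x^3 + 19 x + 42 = 28^3 + 19*28 + 42 mod 53 = 1
LHS = RHS

Yes, on the curve


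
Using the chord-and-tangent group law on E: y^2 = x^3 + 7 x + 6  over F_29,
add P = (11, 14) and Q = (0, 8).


P != Q, so use the chord formula.
s = (y2 - y1) / (x2 - x1) = (23) / (18) mod 29 = 19
x3 = s^2 - x1 - x2 mod 29 = 19^2 - 11 - 0 = 2
y3 = s (x1 - x3) - y1 mod 29 = 19 * (11 - 2) - 14 = 12

P + Q = (2, 12)


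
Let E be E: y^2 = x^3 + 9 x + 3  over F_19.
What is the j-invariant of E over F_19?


Delta = -16(4 a^3 + 27 b^2) mod 19 = 15
-1728 * (4 a)^3 = -1728 * (4*9)^3 mod 19 = 11
j = 11 * 15^(-1) mod 19 = 2

j = 2 (mod 19)


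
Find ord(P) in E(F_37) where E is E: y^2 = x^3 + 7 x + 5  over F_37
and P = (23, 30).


Compute successive multiples of P until we hit O:
  1P = (23, 30)
  2P = (12, 2)
  3P = (36, 21)
  4P = (3, 33)
  5P = (15, 28)
  6P = (6, 2)
  7P = (7, 29)
  8P = (19, 35)
  ... (continuing to 33P)
  33P = O

ord(P) = 33


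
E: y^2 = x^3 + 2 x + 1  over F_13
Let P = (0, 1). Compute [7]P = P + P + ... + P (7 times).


k = 7 = 111_2 (binary, LSB first: 111)
Double-and-add from P = (0, 1):
  bit 0 = 1: acc = O + (0, 1) = (0, 1)
  bit 1 = 1: acc = (0, 1) + (1, 11) = (8, 10)
  bit 2 = 1: acc = (8, 10) + (2, 0) = (0, 12)

7P = (0, 12)


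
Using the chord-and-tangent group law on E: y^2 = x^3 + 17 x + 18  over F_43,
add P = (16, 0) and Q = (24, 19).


P != Q, so use the chord formula.
s = (y2 - y1) / (x2 - x1) = (19) / (8) mod 43 = 40
x3 = s^2 - x1 - x2 mod 43 = 40^2 - 16 - 24 = 12
y3 = s (x1 - x3) - y1 mod 43 = 40 * (16 - 12) - 0 = 31

P + Q = (12, 31)


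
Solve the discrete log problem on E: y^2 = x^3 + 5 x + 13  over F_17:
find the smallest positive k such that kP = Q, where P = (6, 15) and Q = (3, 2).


Enumerate multiples of P until we hit Q = (3, 2):
  1P = (6, 15)
  2P = (3, 15)
  3P = (8, 2)
  4P = (7, 0)
  5P = (8, 15)
  6P = (3, 2)
Match found at i = 6.

k = 6


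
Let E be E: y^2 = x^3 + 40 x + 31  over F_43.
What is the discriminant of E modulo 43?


4 a^3 + 27 b^2 = 4*40^3 + 27*31^2 = 256000 + 25947 = 281947
Delta = -16 * (281947) = -4511152
Delta mod 43 = 21

Delta = 21 (mod 43)


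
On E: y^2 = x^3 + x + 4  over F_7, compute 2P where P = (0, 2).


Doubling: s = (3 x1^2 + a) / (2 y1)
s = (3*0^2 + 1) / (2*2) mod 7 = 2
x3 = s^2 - 2 x1 mod 7 = 2^2 - 2*0 = 4
y3 = s (x1 - x3) - y1 mod 7 = 2 * (0 - 4) - 2 = 4

2P = (4, 4)


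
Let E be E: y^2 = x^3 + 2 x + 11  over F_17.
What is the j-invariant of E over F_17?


Delta = -16(4 a^3 + 27 b^2) mod 17 = 1
-1728 * (4 a)^3 = -1728 * (4*2)^3 mod 17 = 12
j = 12 * 1^(-1) mod 17 = 12

j = 12 (mod 17)


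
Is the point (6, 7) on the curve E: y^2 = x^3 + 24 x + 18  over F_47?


Check whether y^2 = x^3 + 24 x + 18 (mod 47) for (x, y) = (6, 7).
LHS: y^2 = 7^2 mod 47 = 2
RHS: x^3 + 24 x + 18 = 6^3 + 24*6 + 18 mod 47 = 2
LHS = RHS

Yes, on the curve


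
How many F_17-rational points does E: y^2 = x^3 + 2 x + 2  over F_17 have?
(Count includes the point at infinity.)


For each x in F_17, count y with y^2 = x^3 + 2 x + 2 mod 17:
  x = 0: RHS = 2, y in [6, 11]  -> 2 point(s)
  x = 3: RHS = 1, y in [1, 16]  -> 2 point(s)
  x = 5: RHS = 1, y in [1, 16]  -> 2 point(s)
  x = 6: RHS = 9, y in [3, 14]  -> 2 point(s)
  x = 7: RHS = 2, y in [6, 11]  -> 2 point(s)
  x = 9: RHS = 1, y in [1, 16]  -> 2 point(s)
  x = 10: RHS = 2, y in [6, 11]  -> 2 point(s)
  x = 13: RHS = 15, y in [7, 10]  -> 2 point(s)
  x = 16: RHS = 16, y in [4, 13]  -> 2 point(s)
Affine points: 18. Add the point at infinity: total = 19.

#E(F_17) = 19


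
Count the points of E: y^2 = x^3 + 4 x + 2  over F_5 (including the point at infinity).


For each x in F_5, count y with y^2 = x^3 + 4 x + 2 mod 5:
  x = 3: RHS = 1, y in [1, 4]  -> 2 point(s)
Affine points: 2. Add the point at infinity: total = 3.

#E(F_5) = 3


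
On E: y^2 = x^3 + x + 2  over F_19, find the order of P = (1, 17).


Compute successive multiples of P until we hit O:
  1P = (1, 17)
  2P = (18, 0)
  3P = (1, 2)
  4P = O

ord(P) = 4


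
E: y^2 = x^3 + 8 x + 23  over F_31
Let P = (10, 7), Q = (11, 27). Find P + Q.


P != Q, so use the chord formula.
s = (y2 - y1) / (x2 - x1) = (20) / (1) mod 31 = 20
x3 = s^2 - x1 - x2 mod 31 = 20^2 - 10 - 11 = 7
y3 = s (x1 - x3) - y1 mod 31 = 20 * (10 - 7) - 7 = 22

P + Q = (7, 22)


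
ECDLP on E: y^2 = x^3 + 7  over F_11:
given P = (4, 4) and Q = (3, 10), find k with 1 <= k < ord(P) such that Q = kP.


Enumerate multiples of P until we hit Q = (3, 10):
  1P = (4, 4)
  2P = (6, 6)
  3P = (2, 9)
  4P = (3, 10)
Match found at i = 4.

k = 4


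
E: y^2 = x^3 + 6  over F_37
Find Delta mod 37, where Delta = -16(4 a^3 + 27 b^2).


4 a^3 + 27 b^2 = 4*0^3 + 27*6^2 = 0 + 972 = 972
Delta = -16 * (972) = -15552
Delta mod 37 = 25

Delta = 25 (mod 37)


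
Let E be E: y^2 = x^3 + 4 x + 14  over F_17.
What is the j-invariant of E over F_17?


Delta = -16(4 a^3 + 27 b^2) mod 17 = 6
-1728 * (4 a)^3 = -1728 * (4*4)^3 mod 17 = 11
j = 11 * 6^(-1) mod 17 = 16

j = 16 (mod 17)


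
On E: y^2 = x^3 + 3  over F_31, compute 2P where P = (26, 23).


Doubling: s = (3 x1^2 + a) / (2 y1)
s = (3*26^2 + 0) / (2*23) mod 31 = 5
x3 = s^2 - 2 x1 mod 31 = 5^2 - 2*26 = 4
y3 = s (x1 - x3) - y1 mod 31 = 5 * (26 - 4) - 23 = 25

2P = (4, 25)


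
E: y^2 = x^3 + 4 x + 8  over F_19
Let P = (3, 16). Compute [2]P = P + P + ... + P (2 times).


k = 2 = 10_2 (binary, LSB first: 01)
Double-and-add from P = (3, 16):
  bit 0 = 0: acc unchanged = O
  bit 1 = 1: acc = O + (17, 12) = (17, 12)

2P = (17, 12)


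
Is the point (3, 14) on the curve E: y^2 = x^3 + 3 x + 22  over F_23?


Check whether y^2 = x^3 + 3 x + 22 (mod 23) for (x, y) = (3, 14).
LHS: y^2 = 14^2 mod 23 = 12
RHS: x^3 + 3 x + 22 = 3^3 + 3*3 + 22 mod 23 = 12
LHS = RHS

Yes, on the curve


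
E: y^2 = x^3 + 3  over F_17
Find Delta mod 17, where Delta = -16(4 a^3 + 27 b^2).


4 a^3 + 27 b^2 = 4*0^3 + 27*3^2 = 0 + 243 = 243
Delta = -16 * (243) = -3888
Delta mod 17 = 5

Delta = 5 (mod 17)


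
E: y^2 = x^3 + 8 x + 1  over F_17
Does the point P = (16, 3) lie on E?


Check whether y^2 = x^3 + 8 x + 1 (mod 17) for (x, y) = (16, 3).
LHS: y^2 = 3^2 mod 17 = 9
RHS: x^3 + 8 x + 1 = 16^3 + 8*16 + 1 mod 17 = 9
LHS = RHS

Yes, on the curve


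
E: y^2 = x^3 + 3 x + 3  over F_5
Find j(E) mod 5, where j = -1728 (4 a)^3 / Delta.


Delta = -16(4 a^3 + 27 b^2) mod 5 = 4
-1728 * (4 a)^3 = -1728 * (4*3)^3 mod 5 = 1
j = 1 * 4^(-1) mod 5 = 4

j = 4 (mod 5)


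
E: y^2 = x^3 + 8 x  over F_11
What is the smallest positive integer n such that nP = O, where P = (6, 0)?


Compute successive multiples of P until we hit O:
  1P = (6, 0)
  2P = O

ord(P) = 2


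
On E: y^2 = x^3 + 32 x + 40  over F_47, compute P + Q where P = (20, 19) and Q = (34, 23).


P != Q, so use the chord formula.
s = (y2 - y1) / (x2 - x1) = (4) / (14) mod 47 = 7
x3 = s^2 - x1 - x2 mod 47 = 7^2 - 20 - 34 = 42
y3 = s (x1 - x3) - y1 mod 47 = 7 * (20 - 42) - 19 = 15

P + Q = (42, 15)


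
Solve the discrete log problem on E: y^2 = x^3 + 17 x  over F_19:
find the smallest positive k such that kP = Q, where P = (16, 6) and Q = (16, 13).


Enumerate multiples of P until we hit Q = (16, 13):
  1P = (16, 6)
  2P = (11, 6)
  3P = (11, 13)
  4P = (16, 13)
Match found at i = 4.

k = 4


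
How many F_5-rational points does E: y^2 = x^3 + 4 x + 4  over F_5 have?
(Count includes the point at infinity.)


For each x in F_5, count y with y^2 = x^3 + 4 x + 4 mod 5:
  x = 0: RHS = 4, y in [2, 3]  -> 2 point(s)
  x = 1: RHS = 4, y in [2, 3]  -> 2 point(s)
  x = 2: RHS = 0, y in [0]  -> 1 point(s)
  x = 4: RHS = 4, y in [2, 3]  -> 2 point(s)
Affine points: 7. Add the point at infinity: total = 8.

#E(F_5) = 8


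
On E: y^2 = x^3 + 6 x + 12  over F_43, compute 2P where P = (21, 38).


Doubling: s = (3 x1^2 + a) / (2 y1)
s = (3*21^2 + 6) / (2*38) mod 43 = 9
x3 = s^2 - 2 x1 mod 43 = 9^2 - 2*21 = 39
y3 = s (x1 - x3) - y1 mod 43 = 9 * (21 - 39) - 38 = 15

2P = (39, 15)


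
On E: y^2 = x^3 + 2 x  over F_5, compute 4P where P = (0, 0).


k = 4 = 100_2 (binary, LSB first: 001)
Double-and-add from P = (0, 0):
  bit 0 = 0: acc unchanged = O
  bit 1 = 0: acc unchanged = O
  bit 2 = 1: acc = O + O = O

4P = O


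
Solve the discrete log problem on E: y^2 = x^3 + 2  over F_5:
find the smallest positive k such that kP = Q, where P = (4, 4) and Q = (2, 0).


Enumerate multiples of P until we hit Q = (2, 0):
  1P = (4, 4)
  2P = (3, 2)
  3P = (2, 0)
Match found at i = 3.

k = 3


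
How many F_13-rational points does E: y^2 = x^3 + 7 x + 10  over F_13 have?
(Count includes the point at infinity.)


For each x in F_13, count y with y^2 = x^3 + 7 x + 10 mod 13:
  x = 0: RHS = 10, y in [6, 7]  -> 2 point(s)
  x = 5: RHS = 1, y in [1, 12]  -> 2 point(s)
  x = 7: RHS = 12, y in [5, 8]  -> 2 point(s)
  x = 9: RHS = 9, y in [3, 10]  -> 2 point(s)
  x = 10: RHS = 1, y in [1, 12]  -> 2 point(s)
  x = 11: RHS = 1, y in [1, 12]  -> 2 point(s)
Affine points: 12. Add the point at infinity: total = 13.

#E(F_13) = 13


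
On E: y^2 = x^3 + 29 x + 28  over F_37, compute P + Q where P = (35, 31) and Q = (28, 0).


P != Q, so use the chord formula.
s = (y2 - y1) / (x2 - x1) = (6) / (30) mod 37 = 15
x3 = s^2 - x1 - x2 mod 37 = 15^2 - 35 - 28 = 14
y3 = s (x1 - x3) - y1 mod 37 = 15 * (35 - 14) - 31 = 25

P + Q = (14, 25)


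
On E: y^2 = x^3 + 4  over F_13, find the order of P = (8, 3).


Compute successive multiples of P until we hit O:
  1P = (8, 3)
  2P = (7, 3)
  3P = (11, 10)
  4P = (11, 3)
  5P = (7, 10)
  6P = (8, 10)
  7P = O

ord(P) = 7


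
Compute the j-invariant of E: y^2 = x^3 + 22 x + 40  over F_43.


Delta = -16(4 a^3 + 27 b^2) mod 43 = 17
-1728 * (4 a)^3 = -1728 * (4*22)^3 mod 43 = 22
j = 22 * 17^(-1) mod 43 = 19

j = 19 (mod 43)


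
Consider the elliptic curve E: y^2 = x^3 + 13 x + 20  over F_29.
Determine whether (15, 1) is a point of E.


Check whether y^2 = x^3 + 13 x + 20 (mod 29) for (x, y) = (15, 1).
LHS: y^2 = 1^2 mod 29 = 1
RHS: x^3 + 13 x + 20 = 15^3 + 13*15 + 20 mod 29 = 23
LHS != RHS

No, not on the curve


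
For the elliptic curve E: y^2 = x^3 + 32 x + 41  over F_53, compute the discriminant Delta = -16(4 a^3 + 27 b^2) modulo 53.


4 a^3 + 27 b^2 = 4*32^3 + 27*41^2 = 131072 + 45387 = 176459
Delta = -16 * (176459) = -2823344
Delta mod 53 = 19

Delta = 19 (mod 53)


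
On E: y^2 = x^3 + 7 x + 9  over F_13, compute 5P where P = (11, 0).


k = 5 = 101_2 (binary, LSB first: 101)
Double-and-add from P = (11, 0):
  bit 0 = 1: acc = O + (11, 0) = (11, 0)
  bit 1 = 0: acc unchanged = (11, 0)
  bit 2 = 1: acc = (11, 0) + O = (11, 0)

5P = (11, 0)


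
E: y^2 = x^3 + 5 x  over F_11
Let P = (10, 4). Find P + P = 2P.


Doubling: s = (3 x1^2 + a) / (2 y1)
s = (3*10^2 + 5) / (2*4) mod 11 = 1
x3 = s^2 - 2 x1 mod 11 = 1^2 - 2*10 = 3
y3 = s (x1 - x3) - y1 mod 11 = 1 * (10 - 3) - 4 = 3

2P = (3, 3)


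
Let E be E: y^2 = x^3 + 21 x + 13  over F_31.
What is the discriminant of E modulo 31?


4 a^3 + 27 b^2 = 4*21^3 + 27*13^2 = 37044 + 4563 = 41607
Delta = -16 * (41607) = -665712
Delta mod 31 = 13

Delta = 13 (mod 31)


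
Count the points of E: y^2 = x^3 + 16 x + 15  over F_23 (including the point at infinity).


For each x in F_23, count y with y^2 = x^3 + 16 x + 15 mod 23:
  x = 1: RHS = 9, y in [3, 20]  -> 2 point(s)
  x = 2: RHS = 9, y in [3, 20]  -> 2 point(s)
  x = 5: RHS = 13, y in [6, 17]  -> 2 point(s)
  x = 10: RHS = 2, y in [5, 18]  -> 2 point(s)
  x = 11: RHS = 4, y in [2, 21]  -> 2 point(s)
  x = 12: RHS = 3, y in [7, 16]  -> 2 point(s)
  x = 14: RHS = 16, y in [4, 19]  -> 2 point(s)
  x = 17: RHS = 2, y in [5, 18]  -> 2 point(s)
  x = 19: RHS = 2, y in [5, 18]  -> 2 point(s)
  x = 20: RHS = 9, y in [3, 20]  -> 2 point(s)
Affine points: 20. Add the point at infinity: total = 21.

#E(F_23) = 21
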